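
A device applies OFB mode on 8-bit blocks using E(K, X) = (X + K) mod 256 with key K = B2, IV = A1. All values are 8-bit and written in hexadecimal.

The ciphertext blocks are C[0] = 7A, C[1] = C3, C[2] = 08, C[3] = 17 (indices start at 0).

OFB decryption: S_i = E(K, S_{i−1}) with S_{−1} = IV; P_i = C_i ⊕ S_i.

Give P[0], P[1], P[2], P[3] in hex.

P[0]: S = E(K, A1) = 53; 7A ⊕ 53 = 29.
P[1]: S = E(K, 53) = 05; C3 ⊕ 05 = C6.
P[2]: S = E(K, 05) = B7; 08 ⊕ B7 = BF.
P[3]: S = E(K, B7) = 69; 17 ⊕ 69 = 7E.

P[0] = 29, P[1] = C6, P[2] = BF, P[3] = 7E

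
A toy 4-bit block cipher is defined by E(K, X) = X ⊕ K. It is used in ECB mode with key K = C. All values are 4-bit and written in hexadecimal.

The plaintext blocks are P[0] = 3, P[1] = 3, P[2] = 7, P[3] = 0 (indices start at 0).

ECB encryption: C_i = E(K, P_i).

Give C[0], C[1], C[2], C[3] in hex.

C[0]: E(K, 3) = F.
C[1]: E(K, 3) = F.
C[2]: E(K, 7) = B.
C[3]: E(K, 0) = C.

C[0] = F, C[1] = F, C[2] = B, C[3] = C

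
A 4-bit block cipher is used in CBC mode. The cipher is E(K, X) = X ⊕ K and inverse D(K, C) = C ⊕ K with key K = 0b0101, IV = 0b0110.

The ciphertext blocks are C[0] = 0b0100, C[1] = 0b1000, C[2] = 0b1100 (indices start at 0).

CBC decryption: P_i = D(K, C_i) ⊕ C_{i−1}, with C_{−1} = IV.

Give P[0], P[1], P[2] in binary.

P[0]: D(K, 0b0100) = 0b0001; 0b0001 ⊕ 0b0110 = 0b0111.
P[1]: D(K, 0b1000) = 0b1101; 0b1101 ⊕ 0b0100 = 0b1001.
P[2]: D(K, 0b1100) = 0b1001; 0b1001 ⊕ 0b1000 = 0b0001.

P[0] = 0b0111, P[1] = 0b1001, P[2] = 0b0001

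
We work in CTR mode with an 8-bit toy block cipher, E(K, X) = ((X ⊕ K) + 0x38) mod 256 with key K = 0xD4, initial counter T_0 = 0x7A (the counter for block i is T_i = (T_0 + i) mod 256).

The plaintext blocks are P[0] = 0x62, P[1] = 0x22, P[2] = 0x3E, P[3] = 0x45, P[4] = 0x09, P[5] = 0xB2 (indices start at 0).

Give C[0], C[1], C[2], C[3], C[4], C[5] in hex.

C[0] = 0x84, C[1] = 0xC5, C[2] = 0xDE, C[3] = 0xA4, C[4] = 0xEB, C[5] = 0x51

CTR encryption: S_i = E(K, T_i) where T_i is the counter for block i; C_i = P_i ⊕ S_i.
C[0]: T = 0x7A, S = E(K, T) = 0xE6; 0x62 ⊕ 0xE6 = 0x84.
C[1]: T = 0x7B, S = E(K, T) = 0xE7; 0x22 ⊕ 0xE7 = 0xC5.
C[2]: T = 0x7C, S = E(K, T) = 0xE0; 0x3E ⊕ 0xE0 = 0xDE.
C[3]: T = 0x7D, S = E(K, T) = 0xE1; 0x45 ⊕ 0xE1 = 0xA4.
C[4]: T = 0x7E, S = E(K, T) = 0xE2; 0x09 ⊕ 0xE2 = 0xEB.
C[5]: T = 0x7F, S = E(K, T) = 0xE3; 0xB2 ⊕ 0xE3 = 0x51.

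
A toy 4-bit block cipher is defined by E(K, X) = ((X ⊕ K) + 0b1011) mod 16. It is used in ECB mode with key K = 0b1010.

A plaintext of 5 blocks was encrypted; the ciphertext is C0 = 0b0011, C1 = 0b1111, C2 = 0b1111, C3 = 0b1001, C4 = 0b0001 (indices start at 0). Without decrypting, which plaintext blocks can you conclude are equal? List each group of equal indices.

ECB encrypts each block independently with the same key, so equal ciphertext blocks imply equal plaintext blocks.
C1 = C2 = 0b1111, so P1 = P2.

P1 = P2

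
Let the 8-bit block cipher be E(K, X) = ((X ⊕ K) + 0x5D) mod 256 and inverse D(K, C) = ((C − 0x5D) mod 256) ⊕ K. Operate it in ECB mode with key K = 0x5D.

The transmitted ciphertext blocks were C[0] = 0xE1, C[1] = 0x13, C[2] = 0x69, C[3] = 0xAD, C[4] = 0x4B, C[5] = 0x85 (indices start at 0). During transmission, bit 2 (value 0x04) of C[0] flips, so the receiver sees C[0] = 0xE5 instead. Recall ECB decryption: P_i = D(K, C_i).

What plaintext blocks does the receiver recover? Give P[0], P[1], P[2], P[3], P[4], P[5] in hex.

P[0] = 0xD5, P[1] = 0xEB, P[2] = 0x51, P[3] = 0x0D, P[4] = 0xB3, P[5] = 0x75

Only C[0] changed, to 0xE5. In ECB, a change in C_i affects only P_i. Decrypting the received ciphertext:
P[0]: D(K, 0xE5) = 0xD5.
P[1]: D(K, 0x13) = 0xEB.
P[2]: D(K, 0x69) = 0x51.
P[3]: D(K, 0xAD) = 0x0D.
P[4]: D(K, 0x4B) = 0xB3.
P[5]: D(K, 0x85) = 0x75.
Blocks that differ from the original plaintext: P[0].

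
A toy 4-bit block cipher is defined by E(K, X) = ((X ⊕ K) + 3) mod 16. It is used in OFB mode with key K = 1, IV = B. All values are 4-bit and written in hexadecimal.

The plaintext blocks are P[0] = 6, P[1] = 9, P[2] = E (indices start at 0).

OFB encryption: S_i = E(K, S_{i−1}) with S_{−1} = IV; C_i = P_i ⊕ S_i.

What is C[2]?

C[0]: S = E(K, B) = D; 6 ⊕ D = B.
C[1]: S = E(K, D) = F; 9 ⊕ F = 6.
C[2]: S = E(K, F) = 1; E ⊕ 1 = F.

C[2] = F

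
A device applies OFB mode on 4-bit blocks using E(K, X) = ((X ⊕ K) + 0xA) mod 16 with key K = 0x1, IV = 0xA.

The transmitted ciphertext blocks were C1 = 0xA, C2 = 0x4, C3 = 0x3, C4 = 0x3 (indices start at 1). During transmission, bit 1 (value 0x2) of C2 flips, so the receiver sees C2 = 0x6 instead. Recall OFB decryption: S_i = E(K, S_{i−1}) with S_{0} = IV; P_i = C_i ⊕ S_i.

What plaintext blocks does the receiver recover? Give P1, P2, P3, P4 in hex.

Only C2 changed, to 0x6. In OFB, a change in C_i flips the same bit in P_i only; the keystream is unaffected. Decrypting the received ciphertext:
P1: S = E(K, 0xA) = 0x5; 0xA ⊕ 0x5 = 0xF.
P2: S = E(K, 0x5) = 0xE; 0x6 ⊕ 0xE = 0x8.
P3: S = E(K, 0xE) = 0x9; 0x3 ⊕ 0x9 = 0xA.
P4: S = E(K, 0x9) = 0x2; 0x3 ⊕ 0x2 = 0x1.
Blocks that differ from the original plaintext: P2.

P1 = 0xF, P2 = 0x8, P3 = 0xA, P4 = 0x1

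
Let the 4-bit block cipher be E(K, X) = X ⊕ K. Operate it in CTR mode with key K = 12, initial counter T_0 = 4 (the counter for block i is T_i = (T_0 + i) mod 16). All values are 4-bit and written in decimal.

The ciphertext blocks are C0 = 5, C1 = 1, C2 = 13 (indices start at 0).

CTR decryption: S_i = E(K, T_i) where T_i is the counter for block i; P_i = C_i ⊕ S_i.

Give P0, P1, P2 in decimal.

P0: T = 4, S = E(K, T) = 8; 5 ⊕ 8 = 13.
P1: T = 5, S = E(K, T) = 9; 1 ⊕ 9 = 8.
P2: T = 6, S = E(K, T) = 10; 13 ⊕ 10 = 7.

P0 = 13, P1 = 8, P2 = 7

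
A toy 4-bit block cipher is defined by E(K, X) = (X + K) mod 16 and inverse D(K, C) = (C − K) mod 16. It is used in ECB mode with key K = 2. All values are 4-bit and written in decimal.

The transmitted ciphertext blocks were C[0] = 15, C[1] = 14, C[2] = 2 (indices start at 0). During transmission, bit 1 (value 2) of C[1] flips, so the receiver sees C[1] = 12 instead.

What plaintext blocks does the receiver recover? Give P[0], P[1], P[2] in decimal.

ECB decryption: P_i = D(K, C_i).
Only C[1] changed, to 12. In ECB, a change in C_i affects only P_i. Decrypting the received ciphertext:
P[0]: D(K, 15) = 13.
P[1]: D(K, 12) = 10.
P[2]: D(K, 2) = 0.
Blocks that differ from the original plaintext: P[1].

P[0] = 13, P[1] = 10, P[2] = 0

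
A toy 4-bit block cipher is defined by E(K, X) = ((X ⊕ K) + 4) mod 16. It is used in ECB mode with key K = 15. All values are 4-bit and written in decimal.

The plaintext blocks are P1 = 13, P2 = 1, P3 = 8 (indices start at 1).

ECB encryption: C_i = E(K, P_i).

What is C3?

C3: E(K, 8) = 11.

C3 = 11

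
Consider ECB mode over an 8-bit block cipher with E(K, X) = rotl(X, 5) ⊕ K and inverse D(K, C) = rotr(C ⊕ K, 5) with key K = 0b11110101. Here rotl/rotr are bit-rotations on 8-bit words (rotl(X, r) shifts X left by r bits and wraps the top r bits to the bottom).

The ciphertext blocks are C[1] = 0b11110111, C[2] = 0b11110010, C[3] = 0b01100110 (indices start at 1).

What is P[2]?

P[2] = 0b00111000

ECB decryption: P_i = D(K, C_i).
P[2]: D(K, 0b11110010) = 0b00111000.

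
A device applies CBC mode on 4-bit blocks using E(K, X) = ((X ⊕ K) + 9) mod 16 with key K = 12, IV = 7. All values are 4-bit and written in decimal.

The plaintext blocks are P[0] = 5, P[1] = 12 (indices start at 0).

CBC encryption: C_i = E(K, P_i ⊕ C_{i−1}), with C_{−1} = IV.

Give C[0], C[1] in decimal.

C[0] = 7, C[1] = 0

C[0]: P[0] ⊕ 7 = 2; E(K, 2) = 7.
C[1]: P[1] ⊕ 7 = 11; E(K, 11) = 0.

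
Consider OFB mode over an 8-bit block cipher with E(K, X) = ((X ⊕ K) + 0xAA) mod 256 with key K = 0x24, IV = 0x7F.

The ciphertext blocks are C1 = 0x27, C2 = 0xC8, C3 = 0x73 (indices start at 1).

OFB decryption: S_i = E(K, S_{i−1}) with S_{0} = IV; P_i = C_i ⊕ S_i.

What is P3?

P3 = 0xEA

P1: S = E(K, 0x7F) = 0x05; 0x27 ⊕ 0x05 = 0x22.
P2: S = E(K, 0x05) = 0xCB; 0xC8 ⊕ 0xCB = 0x03.
P3: S = E(K, 0xCB) = 0x99; 0x73 ⊕ 0x99 = 0xEA.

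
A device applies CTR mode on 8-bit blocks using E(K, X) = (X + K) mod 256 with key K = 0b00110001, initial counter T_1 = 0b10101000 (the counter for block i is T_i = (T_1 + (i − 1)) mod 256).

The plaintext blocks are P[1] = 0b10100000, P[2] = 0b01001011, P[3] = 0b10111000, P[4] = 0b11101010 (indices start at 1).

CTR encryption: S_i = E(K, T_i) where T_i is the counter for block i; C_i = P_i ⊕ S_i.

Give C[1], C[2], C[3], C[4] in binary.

C[1]: T = 0b10101000, S = E(K, T) = 0b11011001; 0b10100000 ⊕ 0b11011001 = 0b01111001.
C[2]: T = 0b10101001, S = E(K, T) = 0b11011010; 0b01001011 ⊕ 0b11011010 = 0b10010001.
C[3]: T = 0b10101010, S = E(K, T) = 0b11011011; 0b10111000 ⊕ 0b11011011 = 0b01100011.
C[4]: T = 0b10101011, S = E(K, T) = 0b11011100; 0b11101010 ⊕ 0b11011100 = 0b00110110.

C[1] = 0b01111001, C[2] = 0b10010001, C[3] = 0b01100011, C[4] = 0b00110110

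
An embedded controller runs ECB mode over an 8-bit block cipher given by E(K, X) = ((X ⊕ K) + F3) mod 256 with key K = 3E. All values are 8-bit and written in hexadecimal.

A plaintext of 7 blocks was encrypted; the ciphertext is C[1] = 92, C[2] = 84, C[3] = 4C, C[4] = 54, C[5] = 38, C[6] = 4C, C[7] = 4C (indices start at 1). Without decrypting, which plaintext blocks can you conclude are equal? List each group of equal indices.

ECB encrypts each block independently with the same key, so equal ciphertext blocks imply equal plaintext blocks.
C[3] = C[6] = C[7] = 4C, so P[3] = P[6] = P[7].

P[3] = P[6] = P[7]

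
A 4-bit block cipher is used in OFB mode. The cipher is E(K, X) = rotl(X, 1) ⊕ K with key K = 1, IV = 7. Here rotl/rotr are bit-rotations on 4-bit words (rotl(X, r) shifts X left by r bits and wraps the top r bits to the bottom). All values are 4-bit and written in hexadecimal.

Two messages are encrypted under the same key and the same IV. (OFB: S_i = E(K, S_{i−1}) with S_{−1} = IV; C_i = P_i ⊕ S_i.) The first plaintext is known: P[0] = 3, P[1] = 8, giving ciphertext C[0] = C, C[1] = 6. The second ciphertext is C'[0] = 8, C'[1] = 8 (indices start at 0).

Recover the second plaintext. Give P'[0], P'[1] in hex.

P'[0] = 7, P'[1] = 6

In OFB with a reused IV, both messages share the same keystream S_i, so C_i ⊕ C'_i = P_i ⊕ P'_i and thus P'_i = P_i ⊕ C_i ⊕ C'_i.
P'[0]: 3 ⊕ C ⊕ 8 = 7.
P'[1]: 8 ⊕ 6 ⊕ 8 = 6.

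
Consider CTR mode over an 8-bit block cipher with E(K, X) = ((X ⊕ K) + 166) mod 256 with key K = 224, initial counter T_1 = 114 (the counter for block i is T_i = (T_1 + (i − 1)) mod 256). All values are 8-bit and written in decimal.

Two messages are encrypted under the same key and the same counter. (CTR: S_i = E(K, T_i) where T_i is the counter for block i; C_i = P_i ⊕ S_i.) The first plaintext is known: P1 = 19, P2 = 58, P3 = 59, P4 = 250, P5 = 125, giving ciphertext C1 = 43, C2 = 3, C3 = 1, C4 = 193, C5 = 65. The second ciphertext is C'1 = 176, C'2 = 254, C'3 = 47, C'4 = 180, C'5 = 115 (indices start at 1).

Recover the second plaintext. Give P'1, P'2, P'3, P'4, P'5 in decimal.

In CTR with a reused counter, both messages share the same keystream S_i, so C_i ⊕ C'_i = P_i ⊕ P'_i and thus P'_i = P_i ⊕ C_i ⊕ C'_i.
P'1: 19 ⊕ 43 ⊕ 176 = 136.
P'2: 58 ⊕ 3 ⊕ 254 = 199.
P'3: 59 ⊕ 1 ⊕ 47 = 21.
P'4: 250 ⊕ 193 ⊕ 180 = 143.
P'5: 125 ⊕ 65 ⊕ 115 = 79.

P'1 = 136, P'2 = 199, P'3 = 21, P'4 = 143, P'5 = 79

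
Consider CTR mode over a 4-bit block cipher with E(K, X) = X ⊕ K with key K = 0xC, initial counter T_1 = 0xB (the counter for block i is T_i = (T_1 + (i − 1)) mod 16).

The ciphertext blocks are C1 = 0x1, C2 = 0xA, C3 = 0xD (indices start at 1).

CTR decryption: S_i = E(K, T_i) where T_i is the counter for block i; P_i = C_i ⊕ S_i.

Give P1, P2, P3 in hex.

P1: T = 0xB, S = E(K, T) = 0x7; 0x1 ⊕ 0x7 = 0x6.
P2: T = 0xC, S = E(K, T) = 0x0; 0xA ⊕ 0x0 = 0xA.
P3: T = 0xD, S = E(K, T) = 0x1; 0xD ⊕ 0x1 = 0xC.

P1 = 0x6, P2 = 0xA, P3 = 0xC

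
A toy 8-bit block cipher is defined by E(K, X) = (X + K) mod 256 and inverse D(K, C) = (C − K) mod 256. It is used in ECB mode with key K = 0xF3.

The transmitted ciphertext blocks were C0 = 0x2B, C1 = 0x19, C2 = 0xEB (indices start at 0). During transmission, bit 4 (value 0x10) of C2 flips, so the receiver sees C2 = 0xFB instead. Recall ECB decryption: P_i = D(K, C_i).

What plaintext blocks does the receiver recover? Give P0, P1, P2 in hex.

Only C2 changed, to 0xFB. In ECB, a change in C_i affects only P_i. Decrypting the received ciphertext:
P0: D(K, 0x2B) = 0x38.
P1: D(K, 0x19) = 0x26.
P2: D(K, 0xFB) = 0x08.
Blocks that differ from the original plaintext: P2.

P0 = 0x38, P1 = 0x26, P2 = 0x08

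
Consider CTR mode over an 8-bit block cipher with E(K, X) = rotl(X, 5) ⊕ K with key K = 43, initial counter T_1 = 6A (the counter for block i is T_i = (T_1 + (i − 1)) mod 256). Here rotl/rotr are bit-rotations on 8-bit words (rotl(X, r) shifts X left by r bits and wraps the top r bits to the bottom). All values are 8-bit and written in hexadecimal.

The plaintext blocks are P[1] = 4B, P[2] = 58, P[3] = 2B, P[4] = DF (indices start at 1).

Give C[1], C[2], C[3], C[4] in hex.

C[1] = 45, C[2] = 76, C[3] = E5, C[4] = 31

CTR encryption: S_i = E(K, T_i) where T_i is the counter for block i; C_i = P_i ⊕ S_i.
C[1]: T = 6A, S = E(K, T) = 0E; 4B ⊕ 0E = 45.
C[2]: T = 6B, S = E(K, T) = 2E; 58 ⊕ 2E = 76.
C[3]: T = 6C, S = E(K, T) = CE; 2B ⊕ CE = E5.
C[4]: T = 6D, S = E(K, T) = EE; DF ⊕ EE = 31.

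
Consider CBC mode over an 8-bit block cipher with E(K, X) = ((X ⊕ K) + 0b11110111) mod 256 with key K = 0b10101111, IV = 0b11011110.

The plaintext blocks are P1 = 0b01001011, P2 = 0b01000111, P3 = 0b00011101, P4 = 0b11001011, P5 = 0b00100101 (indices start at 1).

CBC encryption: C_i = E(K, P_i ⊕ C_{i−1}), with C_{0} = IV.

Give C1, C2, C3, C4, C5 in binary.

C1: P1 ⊕ 0b11011110 = 0b10010101; E(K, 0b10010101) = 0b00110001.
C2: P2 ⊕ 0b00110001 = 0b01110110; E(K, 0b01110110) = 0b11010000.
C3: P3 ⊕ 0b11010000 = 0b11001101; E(K, 0b11001101) = 0b01011001.
C4: P4 ⊕ 0b01011001 = 0b10010010; E(K, 0b10010010) = 0b00110100.
C5: P5 ⊕ 0b00110100 = 0b00010001; E(K, 0b00010001) = 0b10110101.

C1 = 0b00110001, C2 = 0b11010000, C3 = 0b01011001, C4 = 0b00110100, C5 = 0b10110101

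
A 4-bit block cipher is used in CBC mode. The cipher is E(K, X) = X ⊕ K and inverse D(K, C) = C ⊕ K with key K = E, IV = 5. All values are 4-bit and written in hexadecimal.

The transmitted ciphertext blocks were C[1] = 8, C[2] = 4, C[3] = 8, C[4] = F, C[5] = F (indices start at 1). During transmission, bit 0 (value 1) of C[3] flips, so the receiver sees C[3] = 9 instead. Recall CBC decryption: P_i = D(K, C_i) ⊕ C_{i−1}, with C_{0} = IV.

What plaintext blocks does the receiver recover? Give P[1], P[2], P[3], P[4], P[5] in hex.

P[1] = 3, P[2] = 2, P[3] = 3, P[4] = 8, P[5] = E

Only C[3] changed, to 9. In CBC, a change in C_i garbles P_i and flips the same bit in P_{i+1}. Decrypting the received ciphertext:
P[1]: D(K, 8) = 6; 6 ⊕ 5 = 3.
P[2]: D(K, 4) = A; A ⊕ 8 = 2.
P[3]: D(K, 9) = 7; 7 ⊕ 4 = 3.
P[4]: D(K, F) = 1; 1 ⊕ 9 = 8.
P[5]: D(K, F) = 1; 1 ⊕ F = E.
Blocks that differ from the original plaintext: P[3], P[4].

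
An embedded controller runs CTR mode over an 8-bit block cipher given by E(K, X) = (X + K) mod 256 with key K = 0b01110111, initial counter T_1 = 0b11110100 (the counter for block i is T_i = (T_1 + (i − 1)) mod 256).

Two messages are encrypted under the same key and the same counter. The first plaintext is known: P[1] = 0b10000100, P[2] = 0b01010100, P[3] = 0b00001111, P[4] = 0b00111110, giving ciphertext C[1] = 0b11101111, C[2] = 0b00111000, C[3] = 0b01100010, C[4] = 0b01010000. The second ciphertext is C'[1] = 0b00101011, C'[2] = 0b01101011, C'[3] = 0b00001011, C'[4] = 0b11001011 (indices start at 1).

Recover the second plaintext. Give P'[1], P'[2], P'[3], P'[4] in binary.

P'[1] = 0b01000000, P'[2] = 0b00000111, P'[3] = 0b01100110, P'[4] = 0b10100101

In CTR with a reused counter, both messages share the same keystream S_i, so C_i ⊕ C'_i = P_i ⊕ P'_i and thus P'_i = P_i ⊕ C_i ⊕ C'_i.
P'[1]: 0b10000100 ⊕ 0b11101111 ⊕ 0b00101011 = 0b01000000.
P'[2]: 0b01010100 ⊕ 0b00111000 ⊕ 0b01101011 = 0b00000111.
P'[3]: 0b00001111 ⊕ 0b01100010 ⊕ 0b00001011 = 0b01100110.
P'[4]: 0b00111110 ⊕ 0b01010000 ⊕ 0b11001011 = 0b10100101.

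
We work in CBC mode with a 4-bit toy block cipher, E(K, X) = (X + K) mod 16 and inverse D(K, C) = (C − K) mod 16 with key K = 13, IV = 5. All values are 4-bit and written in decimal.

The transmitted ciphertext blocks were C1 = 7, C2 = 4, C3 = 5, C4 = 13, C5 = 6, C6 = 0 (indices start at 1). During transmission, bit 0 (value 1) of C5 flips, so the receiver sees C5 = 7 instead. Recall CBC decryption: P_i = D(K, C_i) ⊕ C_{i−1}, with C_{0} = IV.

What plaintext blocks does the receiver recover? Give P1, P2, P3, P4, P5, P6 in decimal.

Only C5 changed, to 7. In CBC, a change in C_i garbles P_i and flips the same bit in P_{i+1}. Decrypting the received ciphertext:
P1: D(K, 7) = 10; 10 ⊕ 5 = 15.
P2: D(K, 4) = 7; 7 ⊕ 7 = 0.
P3: D(K, 5) = 8; 8 ⊕ 4 = 12.
P4: D(K, 13) = 0; 0 ⊕ 5 = 5.
P5: D(K, 7) = 10; 10 ⊕ 13 = 7.
P6: D(K, 0) = 3; 3 ⊕ 7 = 4.
Blocks that differ from the original plaintext: P5, P6.

P1 = 15, P2 = 0, P3 = 12, P4 = 5, P5 = 7, P6 = 4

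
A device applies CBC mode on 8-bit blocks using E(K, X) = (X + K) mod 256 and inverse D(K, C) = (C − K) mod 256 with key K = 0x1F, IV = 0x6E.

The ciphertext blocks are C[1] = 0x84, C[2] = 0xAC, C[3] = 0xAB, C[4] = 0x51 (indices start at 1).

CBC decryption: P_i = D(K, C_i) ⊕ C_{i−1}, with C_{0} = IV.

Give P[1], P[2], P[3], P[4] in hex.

P[1]: D(K, 0x84) = 0x65; 0x65 ⊕ 0x6E = 0x0B.
P[2]: D(K, 0xAC) = 0x8D; 0x8D ⊕ 0x84 = 0x09.
P[3]: D(K, 0xAB) = 0x8C; 0x8C ⊕ 0xAC = 0x20.
P[4]: D(K, 0x51) = 0x32; 0x32 ⊕ 0xAB = 0x99.

P[1] = 0x0B, P[2] = 0x09, P[3] = 0x20, P[4] = 0x99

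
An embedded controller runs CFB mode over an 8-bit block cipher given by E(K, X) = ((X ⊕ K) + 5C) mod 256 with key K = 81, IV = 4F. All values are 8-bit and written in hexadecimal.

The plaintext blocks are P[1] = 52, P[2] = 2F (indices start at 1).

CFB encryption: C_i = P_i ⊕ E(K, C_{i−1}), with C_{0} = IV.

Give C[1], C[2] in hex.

C[1] = 78, C[2] = 7A

C[1]: E(K, 4F) = 2A; 52 ⊕ 2A = 78.
C[2]: E(K, 78) = 55; 2F ⊕ 55 = 7A.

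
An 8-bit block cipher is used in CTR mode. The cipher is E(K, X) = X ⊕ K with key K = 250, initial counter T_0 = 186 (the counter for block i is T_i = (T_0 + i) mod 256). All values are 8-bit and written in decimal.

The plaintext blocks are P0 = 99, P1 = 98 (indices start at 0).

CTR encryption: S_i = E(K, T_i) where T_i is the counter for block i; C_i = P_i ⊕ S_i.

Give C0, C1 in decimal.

C0: T = 186, S = E(K, T) = 64; 99 ⊕ 64 = 35.
C1: T = 187, S = E(K, T) = 65; 98 ⊕ 65 = 35.

C0 = 35, C1 = 35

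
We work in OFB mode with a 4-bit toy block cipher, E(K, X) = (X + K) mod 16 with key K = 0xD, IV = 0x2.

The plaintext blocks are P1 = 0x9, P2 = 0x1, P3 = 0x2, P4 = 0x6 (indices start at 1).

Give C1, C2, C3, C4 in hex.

OFB encryption: S_i = E(K, S_{i−1}) with S_{0} = IV; C_i = P_i ⊕ S_i.
C1: S = E(K, 0x2) = 0xF; 0x9 ⊕ 0xF = 0x6.
C2: S = E(K, 0xF) = 0xC; 0x1 ⊕ 0xC = 0xD.
C3: S = E(K, 0xC) = 0x9; 0x2 ⊕ 0x9 = 0xB.
C4: S = E(K, 0x9) = 0x6; 0x6 ⊕ 0x6 = 0x0.

C1 = 0x6, C2 = 0xD, C3 = 0xB, C4 = 0x0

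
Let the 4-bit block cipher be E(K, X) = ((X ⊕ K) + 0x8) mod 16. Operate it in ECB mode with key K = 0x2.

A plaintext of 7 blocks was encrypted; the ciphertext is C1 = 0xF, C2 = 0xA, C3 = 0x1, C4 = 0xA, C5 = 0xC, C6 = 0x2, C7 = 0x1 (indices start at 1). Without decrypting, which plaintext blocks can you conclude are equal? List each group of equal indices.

P2 = P4; P3 = P7

ECB encrypts each block independently with the same key, so equal ciphertext blocks imply equal plaintext blocks.
C2 = C4 = 0xA, so P2 = P4.
C3 = C7 = 0x1, so P3 = P7.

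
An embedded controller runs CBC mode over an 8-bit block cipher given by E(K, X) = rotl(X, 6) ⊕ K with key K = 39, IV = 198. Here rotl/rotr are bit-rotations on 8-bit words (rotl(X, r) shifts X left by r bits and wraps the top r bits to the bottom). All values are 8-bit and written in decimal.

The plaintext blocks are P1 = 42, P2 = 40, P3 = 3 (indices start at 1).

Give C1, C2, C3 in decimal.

CBC encryption: C_i = E(K, P_i ⊕ C_{i−1}), with C_{0} = IV.
C1: P1 ⊕ 198 = 236; E(K, 236) = 28.
C2: P2 ⊕ 28 = 52; E(K, 52) = 42.
C3: P3 ⊕ 42 = 41; E(K, 41) = 109.

C1 = 28, C2 = 42, C3 = 109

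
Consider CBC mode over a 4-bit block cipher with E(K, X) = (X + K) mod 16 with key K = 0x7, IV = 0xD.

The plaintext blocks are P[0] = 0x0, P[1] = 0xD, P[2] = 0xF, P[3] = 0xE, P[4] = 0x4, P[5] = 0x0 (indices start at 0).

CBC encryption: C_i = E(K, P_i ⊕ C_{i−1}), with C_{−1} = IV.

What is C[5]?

C[5] = 0x9

C[0]: P[0] ⊕ 0xD = 0xD; E(K, 0xD) = 0x4.
C[1]: P[1] ⊕ 0x4 = 0x9; E(K, 0x9) = 0x0.
C[2]: P[2] ⊕ 0x0 = 0xF; E(K, 0xF) = 0x6.
C[3]: P[3] ⊕ 0x6 = 0x8; E(K, 0x8) = 0xF.
C[4]: P[4] ⊕ 0xF = 0xB; E(K, 0xB) = 0x2.
C[5]: P[5] ⊕ 0x2 = 0x2; E(K, 0x2) = 0x9.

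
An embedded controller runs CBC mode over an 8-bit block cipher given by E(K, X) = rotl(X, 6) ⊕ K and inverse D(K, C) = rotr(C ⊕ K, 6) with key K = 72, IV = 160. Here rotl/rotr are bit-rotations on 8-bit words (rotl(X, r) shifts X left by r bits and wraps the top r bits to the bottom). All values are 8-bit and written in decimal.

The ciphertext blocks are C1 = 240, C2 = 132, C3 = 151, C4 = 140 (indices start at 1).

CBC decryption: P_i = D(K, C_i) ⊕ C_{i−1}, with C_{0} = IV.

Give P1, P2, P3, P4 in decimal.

P1: D(K, 240) = 226; 226 ⊕ 160 = 66.
P2: D(K, 132) = 51; 51 ⊕ 240 = 195.
P3: D(K, 151) = 127; 127 ⊕ 132 = 251.
P4: D(K, 140) = 19; 19 ⊕ 151 = 132.

P1 = 66, P2 = 195, P3 = 251, P4 = 132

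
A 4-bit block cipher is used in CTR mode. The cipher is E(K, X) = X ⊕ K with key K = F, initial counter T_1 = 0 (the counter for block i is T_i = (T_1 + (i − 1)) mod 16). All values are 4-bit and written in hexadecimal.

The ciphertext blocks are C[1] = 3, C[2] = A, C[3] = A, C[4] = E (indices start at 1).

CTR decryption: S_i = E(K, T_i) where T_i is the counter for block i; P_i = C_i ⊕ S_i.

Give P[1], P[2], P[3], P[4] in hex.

P[1] = C, P[2] = 4, P[3] = 7, P[4] = 2

P[1]: T = 0, S = E(K, T) = F; 3 ⊕ F = C.
P[2]: T = 1, S = E(K, T) = E; A ⊕ E = 4.
P[3]: T = 2, S = E(K, T) = D; A ⊕ D = 7.
P[4]: T = 3, S = E(K, T) = C; E ⊕ C = 2.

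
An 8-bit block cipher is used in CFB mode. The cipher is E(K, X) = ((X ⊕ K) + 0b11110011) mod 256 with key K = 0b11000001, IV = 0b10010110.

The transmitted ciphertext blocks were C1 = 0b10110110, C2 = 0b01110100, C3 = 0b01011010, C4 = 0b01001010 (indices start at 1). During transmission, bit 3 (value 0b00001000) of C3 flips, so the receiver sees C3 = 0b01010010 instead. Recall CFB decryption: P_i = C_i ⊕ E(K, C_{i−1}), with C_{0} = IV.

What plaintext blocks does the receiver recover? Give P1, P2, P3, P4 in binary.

Only C3 changed, to 0b01010010. In CFB, a change in C_i flips the same bit in P_i and garbles P_{i+1}. Decrypting the received ciphertext:
P1: E(K, 0b10010110) = 0b01001010; 0b10110110 ⊕ 0b01001010 = 0b11111100.
P2: E(K, 0b10110110) = 0b01101010; 0b01110100 ⊕ 0b01101010 = 0b00011110.
P3: E(K, 0b01110100) = 0b10101000; 0b01010010 ⊕ 0b10101000 = 0b11111010.
P4: E(K, 0b01010010) = 0b10000110; 0b01001010 ⊕ 0b10000110 = 0b11001100.
Blocks that differ from the original plaintext: P3, P4.

P1 = 0b11111100, P2 = 0b00011110, P3 = 0b11111010, P4 = 0b11001100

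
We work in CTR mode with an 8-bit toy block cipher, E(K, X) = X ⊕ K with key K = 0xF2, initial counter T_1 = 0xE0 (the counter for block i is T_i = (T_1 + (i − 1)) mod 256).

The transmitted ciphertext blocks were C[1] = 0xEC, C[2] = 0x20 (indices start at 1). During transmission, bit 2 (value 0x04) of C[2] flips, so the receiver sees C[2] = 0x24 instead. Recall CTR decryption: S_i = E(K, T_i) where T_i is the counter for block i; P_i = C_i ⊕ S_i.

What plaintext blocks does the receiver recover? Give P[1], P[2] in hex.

P[1] = 0xFE, P[2] = 0x37

Only C[2] changed, to 0x24. In CTR, a change in C_i flips the same bit in P_i only; the keystream is unaffected. Decrypting the received ciphertext:
P[1]: T = 0xE0, S = E(K, T) = 0x12; 0xEC ⊕ 0x12 = 0xFE.
P[2]: T = 0xE1, S = E(K, T) = 0x13; 0x24 ⊕ 0x13 = 0x37.
Blocks that differ from the original plaintext: P[2].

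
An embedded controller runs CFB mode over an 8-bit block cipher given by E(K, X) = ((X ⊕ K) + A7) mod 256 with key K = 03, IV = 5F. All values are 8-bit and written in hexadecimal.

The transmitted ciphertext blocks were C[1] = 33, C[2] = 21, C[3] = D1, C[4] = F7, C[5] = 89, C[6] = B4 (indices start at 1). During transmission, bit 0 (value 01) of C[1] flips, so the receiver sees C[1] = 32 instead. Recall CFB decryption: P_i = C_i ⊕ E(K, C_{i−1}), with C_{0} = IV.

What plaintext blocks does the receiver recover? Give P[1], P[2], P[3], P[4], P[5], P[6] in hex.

P[1] = 31, P[2] = F9, P[3] = 18, P[4] = 8E, P[5] = 12, P[6] = 85

Only C[1] changed, to 32. In CFB, a change in C_i flips the same bit in P_i and garbles P_{i+1}. Decrypting the received ciphertext:
P[1]: E(K, 5F) = 03; 32 ⊕ 03 = 31.
P[2]: E(K, 32) = D8; 21 ⊕ D8 = F9.
P[3]: E(K, 21) = C9; D1 ⊕ C9 = 18.
P[4]: E(K, D1) = 79; F7 ⊕ 79 = 8E.
P[5]: E(K, F7) = 9B; 89 ⊕ 9B = 12.
P[6]: E(K, 89) = 31; B4 ⊕ 31 = 85.
Blocks that differ from the original plaintext: P[1], P[2].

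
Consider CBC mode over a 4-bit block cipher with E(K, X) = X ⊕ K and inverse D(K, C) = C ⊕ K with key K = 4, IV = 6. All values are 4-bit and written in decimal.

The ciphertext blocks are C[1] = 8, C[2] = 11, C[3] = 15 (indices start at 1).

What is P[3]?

P[3] = 0

CBC decryption: P_i = D(K, C_i) ⊕ C_{i−1}, with C_{0} = IV.
P[3]: D(K, 15) = 11; 11 ⊕ 11 = 0.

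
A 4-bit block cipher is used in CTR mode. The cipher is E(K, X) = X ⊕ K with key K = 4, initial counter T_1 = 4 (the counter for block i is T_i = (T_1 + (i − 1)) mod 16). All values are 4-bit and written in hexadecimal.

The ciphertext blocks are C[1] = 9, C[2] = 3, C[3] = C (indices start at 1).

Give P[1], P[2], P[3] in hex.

CTR decryption: S_i = E(K, T_i) where T_i is the counter for block i; P_i = C_i ⊕ S_i.
P[1]: T = 4, S = E(K, T) = 0; 9 ⊕ 0 = 9.
P[2]: T = 5, S = E(K, T) = 1; 3 ⊕ 1 = 2.
P[3]: T = 6, S = E(K, T) = 2; C ⊕ 2 = E.

P[1] = 9, P[2] = 2, P[3] = E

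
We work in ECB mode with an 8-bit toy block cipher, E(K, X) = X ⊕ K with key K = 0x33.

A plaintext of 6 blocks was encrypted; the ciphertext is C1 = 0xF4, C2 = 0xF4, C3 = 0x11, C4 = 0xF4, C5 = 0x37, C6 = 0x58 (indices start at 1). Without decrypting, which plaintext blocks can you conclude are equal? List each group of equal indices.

ECB encrypts each block independently with the same key, so equal ciphertext blocks imply equal plaintext blocks.
C1 = C2 = C4 = 0xF4, so P1 = P2 = P4.

P1 = P2 = P4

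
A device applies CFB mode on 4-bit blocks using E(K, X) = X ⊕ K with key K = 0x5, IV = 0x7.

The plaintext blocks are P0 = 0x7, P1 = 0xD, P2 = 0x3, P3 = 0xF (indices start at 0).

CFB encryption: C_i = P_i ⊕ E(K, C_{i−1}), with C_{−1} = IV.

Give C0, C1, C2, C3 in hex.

C0: E(K, 0x7) = 0x2; 0x7 ⊕ 0x2 = 0x5.
C1: E(K, 0x5) = 0x0; 0xD ⊕ 0x0 = 0xD.
C2: E(K, 0xD) = 0x8; 0x3 ⊕ 0x8 = 0xB.
C3: E(K, 0xB) = 0xE; 0xF ⊕ 0xE = 0x1.

C0 = 0x5, C1 = 0xD, C2 = 0xB, C3 = 0x1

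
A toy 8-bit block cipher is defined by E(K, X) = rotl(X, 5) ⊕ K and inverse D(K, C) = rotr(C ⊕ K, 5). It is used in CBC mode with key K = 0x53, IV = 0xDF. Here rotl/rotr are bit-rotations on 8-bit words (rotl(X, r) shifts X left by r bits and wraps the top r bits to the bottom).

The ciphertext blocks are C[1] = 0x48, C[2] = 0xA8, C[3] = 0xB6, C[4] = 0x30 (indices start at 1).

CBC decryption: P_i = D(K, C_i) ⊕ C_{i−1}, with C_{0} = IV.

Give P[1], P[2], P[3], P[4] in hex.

P[1] = 0x07, P[2] = 0x97, P[3] = 0x87, P[4] = 0xAD

P[1]: D(K, 0x48) = 0xD8; 0xD8 ⊕ 0xDF = 0x07.
P[2]: D(K, 0xA8) = 0xDF; 0xDF ⊕ 0x48 = 0x97.
P[3]: D(K, 0xB6) = 0x2F; 0x2F ⊕ 0xA8 = 0x87.
P[4]: D(K, 0x30) = 0x1B; 0x1B ⊕ 0xB6 = 0xAD.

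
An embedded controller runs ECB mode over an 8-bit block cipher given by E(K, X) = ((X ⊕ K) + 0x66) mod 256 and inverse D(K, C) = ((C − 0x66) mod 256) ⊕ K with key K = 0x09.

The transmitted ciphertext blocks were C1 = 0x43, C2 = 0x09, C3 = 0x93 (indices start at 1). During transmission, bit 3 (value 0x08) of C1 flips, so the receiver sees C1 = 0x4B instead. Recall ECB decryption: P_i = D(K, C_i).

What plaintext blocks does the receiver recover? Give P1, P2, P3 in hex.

P1 = 0xEC, P2 = 0xAA, P3 = 0x24

Only C1 changed, to 0x4B. In ECB, a change in C_i affects only P_i. Decrypting the received ciphertext:
P1: D(K, 0x4B) = 0xEC.
P2: D(K, 0x09) = 0xAA.
P3: D(K, 0x93) = 0x24.
Blocks that differ from the original plaintext: P1.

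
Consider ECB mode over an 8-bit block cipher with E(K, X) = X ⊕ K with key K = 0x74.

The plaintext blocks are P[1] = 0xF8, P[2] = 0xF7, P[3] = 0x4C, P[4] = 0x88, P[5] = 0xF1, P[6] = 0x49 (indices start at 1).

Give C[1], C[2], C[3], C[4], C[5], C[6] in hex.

C[1] = 0x8C, C[2] = 0x83, C[3] = 0x38, C[4] = 0xFC, C[5] = 0x85, C[6] = 0x3D

ECB encryption: C_i = E(K, P_i).
C[1]: E(K, 0xF8) = 0x8C.
C[2]: E(K, 0xF7) = 0x83.
C[3]: E(K, 0x4C) = 0x38.
C[4]: E(K, 0x88) = 0xFC.
C[5]: E(K, 0xF1) = 0x85.
C[6]: E(K, 0x49) = 0x3D.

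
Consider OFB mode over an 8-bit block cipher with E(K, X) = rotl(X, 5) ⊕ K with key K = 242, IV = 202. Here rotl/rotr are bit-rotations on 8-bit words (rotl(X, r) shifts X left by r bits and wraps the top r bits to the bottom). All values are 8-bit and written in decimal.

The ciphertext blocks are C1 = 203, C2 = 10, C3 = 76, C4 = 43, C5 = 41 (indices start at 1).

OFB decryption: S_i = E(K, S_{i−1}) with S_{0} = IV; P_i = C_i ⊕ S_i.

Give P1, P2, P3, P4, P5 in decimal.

P1: S = E(K, 202) = 171; 203 ⊕ 171 = 96.
P2: S = E(K, 171) = 135; 10 ⊕ 135 = 141.
P3: S = E(K, 135) = 2; 76 ⊕ 2 = 78.
P4: S = E(K, 2) = 178; 43 ⊕ 178 = 153.
P5: S = E(K, 178) = 164; 41 ⊕ 164 = 141.

P1 = 96, P2 = 141, P3 = 78, P4 = 153, P5 = 141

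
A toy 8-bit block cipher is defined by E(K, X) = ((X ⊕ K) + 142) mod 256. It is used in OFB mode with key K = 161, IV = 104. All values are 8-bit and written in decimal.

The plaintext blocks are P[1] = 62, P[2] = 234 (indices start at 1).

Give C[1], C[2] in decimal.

OFB encryption: S_i = E(K, S_{i−1}) with S_{0} = IV; C_i = P_i ⊕ S_i.
C[1]: S = E(K, 104) = 87; 62 ⊕ 87 = 105.
C[2]: S = E(K, 87) = 132; 234 ⊕ 132 = 110.

C[1] = 105, C[2] = 110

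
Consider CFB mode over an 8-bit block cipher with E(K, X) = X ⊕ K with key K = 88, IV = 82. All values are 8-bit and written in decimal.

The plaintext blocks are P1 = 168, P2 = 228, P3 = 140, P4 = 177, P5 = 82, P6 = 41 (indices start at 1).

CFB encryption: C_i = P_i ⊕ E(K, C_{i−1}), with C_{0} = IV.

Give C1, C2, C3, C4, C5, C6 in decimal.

C1 = 162, C2 = 30, C3 = 202, C4 = 35, C5 = 41, C6 = 88

C1: E(K, 82) = 10; 168 ⊕ 10 = 162.
C2: E(K, 162) = 250; 228 ⊕ 250 = 30.
C3: E(K, 30) = 70; 140 ⊕ 70 = 202.
C4: E(K, 202) = 146; 177 ⊕ 146 = 35.
C5: E(K, 35) = 123; 82 ⊕ 123 = 41.
C6: E(K, 41) = 113; 41 ⊕ 113 = 88.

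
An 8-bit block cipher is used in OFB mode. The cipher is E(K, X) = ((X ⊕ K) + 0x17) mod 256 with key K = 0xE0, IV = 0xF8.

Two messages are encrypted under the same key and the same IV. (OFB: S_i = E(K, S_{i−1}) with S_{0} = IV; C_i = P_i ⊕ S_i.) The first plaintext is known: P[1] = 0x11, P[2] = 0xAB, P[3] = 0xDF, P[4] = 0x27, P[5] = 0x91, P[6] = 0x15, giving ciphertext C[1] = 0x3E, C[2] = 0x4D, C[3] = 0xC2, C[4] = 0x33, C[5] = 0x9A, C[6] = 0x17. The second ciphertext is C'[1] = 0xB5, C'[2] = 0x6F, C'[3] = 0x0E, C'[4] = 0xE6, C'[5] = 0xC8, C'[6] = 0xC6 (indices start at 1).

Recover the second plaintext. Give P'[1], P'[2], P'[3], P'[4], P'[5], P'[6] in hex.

In OFB with a reused IV, both messages share the same keystream S_i, so C_i ⊕ C'_i = P_i ⊕ P'_i and thus P'_i = P_i ⊕ C_i ⊕ C'_i.
P'[1]: 0x11 ⊕ 0x3E ⊕ 0xB5 = 0x9A.
P'[2]: 0xAB ⊕ 0x4D ⊕ 0x6F = 0x89.
P'[3]: 0xDF ⊕ 0xC2 ⊕ 0x0E = 0x13.
P'[4]: 0x27 ⊕ 0x33 ⊕ 0xE6 = 0xF2.
P'[5]: 0x91 ⊕ 0x9A ⊕ 0xC8 = 0xC3.
P'[6]: 0x15 ⊕ 0x17 ⊕ 0xC6 = 0xC4.

P'[1] = 0x9A, P'[2] = 0x89, P'[3] = 0x13, P'[4] = 0xF2, P'[5] = 0xC3, P'[6] = 0xC4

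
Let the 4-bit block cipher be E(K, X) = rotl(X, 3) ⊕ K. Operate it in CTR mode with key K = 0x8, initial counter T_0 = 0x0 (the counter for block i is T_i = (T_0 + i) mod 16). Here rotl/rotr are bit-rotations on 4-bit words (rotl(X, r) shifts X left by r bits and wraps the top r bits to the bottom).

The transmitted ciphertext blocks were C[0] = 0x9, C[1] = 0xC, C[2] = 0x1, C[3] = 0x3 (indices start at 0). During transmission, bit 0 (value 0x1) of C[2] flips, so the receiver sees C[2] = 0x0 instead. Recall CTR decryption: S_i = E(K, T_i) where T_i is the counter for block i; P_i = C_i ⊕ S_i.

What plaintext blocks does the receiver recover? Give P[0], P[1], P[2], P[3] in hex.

Only C[2] changed, to 0x0. In CTR, a change in C_i flips the same bit in P_i only; the keystream is unaffected. Decrypting the received ciphertext:
P[0]: T = 0x0, S = E(K, T) = 0x8; 0x9 ⊕ 0x8 = 0x1.
P[1]: T = 0x1, S = E(K, T) = 0x0; 0xC ⊕ 0x0 = 0xC.
P[2]: T = 0x2, S = E(K, T) = 0x9; 0x0 ⊕ 0x9 = 0x9.
P[3]: T = 0x3, S = E(K, T) = 0x1; 0x3 ⊕ 0x1 = 0x2.
Blocks that differ from the original plaintext: P[2].

P[0] = 0x1, P[1] = 0xC, P[2] = 0x9, P[3] = 0x2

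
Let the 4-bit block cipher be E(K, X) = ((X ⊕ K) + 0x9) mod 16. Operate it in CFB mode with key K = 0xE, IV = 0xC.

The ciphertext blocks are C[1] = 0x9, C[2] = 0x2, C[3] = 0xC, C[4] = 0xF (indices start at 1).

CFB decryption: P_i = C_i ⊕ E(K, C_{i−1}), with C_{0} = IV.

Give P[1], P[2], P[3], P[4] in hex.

P[1] = 0x2, P[2] = 0x2, P[3] = 0x9, P[4] = 0x4

P[1]: E(K, 0xC) = 0xB; 0x9 ⊕ 0xB = 0x2.
P[2]: E(K, 0x9) = 0x0; 0x2 ⊕ 0x0 = 0x2.
P[3]: E(K, 0x2) = 0x5; 0xC ⊕ 0x5 = 0x9.
P[4]: E(K, 0xC) = 0xB; 0xF ⊕ 0xB = 0x4.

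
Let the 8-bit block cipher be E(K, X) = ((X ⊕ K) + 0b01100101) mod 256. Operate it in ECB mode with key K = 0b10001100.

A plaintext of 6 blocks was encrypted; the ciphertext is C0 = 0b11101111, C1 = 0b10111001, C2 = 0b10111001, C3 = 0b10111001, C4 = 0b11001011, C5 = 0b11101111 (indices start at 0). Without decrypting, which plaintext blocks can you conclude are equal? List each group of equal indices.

ECB encrypts each block independently with the same key, so equal ciphertext blocks imply equal plaintext blocks.
C0 = C5 = 0b11101111, so P0 = P5.
C1 = C2 = C3 = 0b10111001, so P1 = P2 = P3.

P0 = P5; P1 = P2 = P3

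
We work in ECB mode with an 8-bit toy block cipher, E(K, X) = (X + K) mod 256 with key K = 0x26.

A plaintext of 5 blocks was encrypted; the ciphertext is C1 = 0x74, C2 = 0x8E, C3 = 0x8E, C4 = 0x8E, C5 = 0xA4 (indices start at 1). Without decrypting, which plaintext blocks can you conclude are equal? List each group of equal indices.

P2 = P3 = P4

ECB encrypts each block independently with the same key, so equal ciphertext blocks imply equal plaintext blocks.
C2 = C3 = C4 = 0x8E, so P2 = P3 = P4.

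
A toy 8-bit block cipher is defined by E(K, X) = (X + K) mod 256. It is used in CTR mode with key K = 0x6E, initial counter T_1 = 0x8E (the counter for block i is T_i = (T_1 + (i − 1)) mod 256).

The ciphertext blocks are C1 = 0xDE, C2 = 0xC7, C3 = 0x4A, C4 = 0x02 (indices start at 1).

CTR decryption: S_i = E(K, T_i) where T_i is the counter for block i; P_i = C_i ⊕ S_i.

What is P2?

P2 = 0x3A

P2: T = 0x8F, S = E(K, T) = 0xFD; 0xC7 ⊕ 0xFD = 0x3A.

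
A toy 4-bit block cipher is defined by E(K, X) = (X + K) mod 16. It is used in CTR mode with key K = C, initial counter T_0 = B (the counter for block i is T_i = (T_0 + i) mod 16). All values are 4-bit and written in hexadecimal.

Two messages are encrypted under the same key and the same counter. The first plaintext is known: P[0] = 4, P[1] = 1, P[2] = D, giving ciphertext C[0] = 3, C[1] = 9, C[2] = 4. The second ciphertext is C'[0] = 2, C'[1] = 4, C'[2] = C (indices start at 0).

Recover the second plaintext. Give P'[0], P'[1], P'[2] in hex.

In CTR with a reused counter, both messages share the same keystream S_i, so C_i ⊕ C'_i = P_i ⊕ P'_i and thus P'_i = P_i ⊕ C_i ⊕ C'_i.
P'[0]: 4 ⊕ 3 ⊕ 2 = 5.
P'[1]: 1 ⊕ 9 ⊕ 4 = C.
P'[2]: D ⊕ 4 ⊕ C = 5.

P'[0] = 5, P'[1] = C, P'[2] = 5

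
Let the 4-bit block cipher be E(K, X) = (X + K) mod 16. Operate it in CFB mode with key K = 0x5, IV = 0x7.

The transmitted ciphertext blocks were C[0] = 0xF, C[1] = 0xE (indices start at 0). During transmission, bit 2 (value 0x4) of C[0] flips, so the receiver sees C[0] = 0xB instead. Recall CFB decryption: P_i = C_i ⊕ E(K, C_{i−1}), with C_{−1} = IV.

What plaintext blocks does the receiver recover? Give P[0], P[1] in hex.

P[0] = 0x7, P[1] = 0xE

Only C[0] changed, to 0xB. In CFB, a change in C_i flips the same bit in P_i and garbles P_{i+1}. Decrypting the received ciphertext:
P[0]: E(K, 0x7) = 0xC; 0xB ⊕ 0xC = 0x7.
P[1]: E(K, 0xB) = 0x0; 0xE ⊕ 0x0 = 0xE.
Blocks that differ from the original plaintext: P[0], P[1].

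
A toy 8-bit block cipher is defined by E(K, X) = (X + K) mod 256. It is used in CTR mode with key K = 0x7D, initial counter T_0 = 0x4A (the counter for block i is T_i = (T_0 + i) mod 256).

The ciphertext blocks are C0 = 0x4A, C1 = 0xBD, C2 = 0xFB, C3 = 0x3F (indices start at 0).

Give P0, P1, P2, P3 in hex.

CTR decryption: S_i = E(K, T_i) where T_i is the counter for block i; P_i = C_i ⊕ S_i.
P0: T = 0x4A, S = E(K, T) = 0xC7; 0x4A ⊕ 0xC7 = 0x8D.
P1: T = 0x4B, S = E(K, T) = 0xC8; 0xBD ⊕ 0xC8 = 0x75.
P2: T = 0x4C, S = E(K, T) = 0xC9; 0xFB ⊕ 0xC9 = 0x32.
P3: T = 0x4D, S = E(K, T) = 0xCA; 0x3F ⊕ 0xCA = 0xF5.

P0 = 0x8D, P1 = 0x75, P2 = 0x32, P3 = 0xF5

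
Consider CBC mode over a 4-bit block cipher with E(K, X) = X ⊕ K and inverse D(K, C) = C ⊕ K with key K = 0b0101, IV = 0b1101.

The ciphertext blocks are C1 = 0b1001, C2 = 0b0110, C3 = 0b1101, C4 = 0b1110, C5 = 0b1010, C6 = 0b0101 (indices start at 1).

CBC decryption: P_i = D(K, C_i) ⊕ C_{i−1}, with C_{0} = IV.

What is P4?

P4 = 0b0110

P4: D(K, 0b1110) = 0b1011; 0b1011 ⊕ 0b1101 = 0b0110.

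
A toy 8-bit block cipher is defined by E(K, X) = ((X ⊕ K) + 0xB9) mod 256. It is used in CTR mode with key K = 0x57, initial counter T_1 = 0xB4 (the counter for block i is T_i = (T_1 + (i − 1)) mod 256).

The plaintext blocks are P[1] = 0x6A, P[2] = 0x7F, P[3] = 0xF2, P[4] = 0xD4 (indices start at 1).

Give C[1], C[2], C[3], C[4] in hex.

C[1] = 0xF6, C[2] = 0xE4, C[3] = 0x68, C[4] = 0x4D

CTR encryption: S_i = E(K, T_i) where T_i is the counter for block i; C_i = P_i ⊕ S_i.
C[1]: T = 0xB4, S = E(K, T) = 0x9C; 0x6A ⊕ 0x9C = 0xF6.
C[2]: T = 0xB5, S = E(K, T) = 0x9B; 0x7F ⊕ 0x9B = 0xE4.
C[3]: T = 0xB6, S = E(K, T) = 0x9A; 0xF2 ⊕ 0x9A = 0x68.
C[4]: T = 0xB7, S = E(K, T) = 0x99; 0xD4 ⊕ 0x99 = 0x4D.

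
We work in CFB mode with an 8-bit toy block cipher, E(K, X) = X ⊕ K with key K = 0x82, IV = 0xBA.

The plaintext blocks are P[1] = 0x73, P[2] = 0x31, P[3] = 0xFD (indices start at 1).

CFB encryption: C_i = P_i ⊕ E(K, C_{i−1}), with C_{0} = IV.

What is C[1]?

C[1]: E(K, 0xBA) = 0x38; 0x73 ⊕ 0x38 = 0x4B.

C[1] = 0x4B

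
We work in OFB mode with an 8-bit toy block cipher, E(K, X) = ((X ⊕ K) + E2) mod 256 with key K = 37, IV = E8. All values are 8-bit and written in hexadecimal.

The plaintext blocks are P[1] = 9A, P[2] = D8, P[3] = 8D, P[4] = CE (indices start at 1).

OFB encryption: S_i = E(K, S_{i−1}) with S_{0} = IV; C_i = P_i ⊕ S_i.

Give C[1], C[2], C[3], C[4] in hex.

C[1]: S = E(K, E8) = C1; 9A ⊕ C1 = 5B.
C[2]: S = E(K, C1) = D8; D8 ⊕ D8 = 00.
C[3]: S = E(K, D8) = D1; 8D ⊕ D1 = 5C.
C[4]: S = E(K, D1) = C8; CE ⊕ C8 = 06.

C[1] = 5B, C[2] = 00, C[3] = 5C, C[4] = 06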